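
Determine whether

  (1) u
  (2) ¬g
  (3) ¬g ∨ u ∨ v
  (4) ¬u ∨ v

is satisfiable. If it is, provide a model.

g = False, v = True, u = True

Unit clause (u) forces u = True.
Unit clause (¬g) forces g = False.
In (¬u ∨ v) only v is left, so v = True.
Check each clause:
  (u): u holds.
  (¬g): ¬g holds.
  (¬g ∨ u ∨ v): ¬g holds.
  (¬u ∨ v): v holds.
All clauses satisfied.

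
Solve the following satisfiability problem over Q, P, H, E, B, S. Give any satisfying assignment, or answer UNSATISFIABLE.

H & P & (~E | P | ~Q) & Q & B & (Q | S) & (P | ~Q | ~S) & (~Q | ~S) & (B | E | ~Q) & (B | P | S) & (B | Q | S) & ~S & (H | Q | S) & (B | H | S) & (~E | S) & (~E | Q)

Q=T, P=T, H=T, E=F, B=T, S=F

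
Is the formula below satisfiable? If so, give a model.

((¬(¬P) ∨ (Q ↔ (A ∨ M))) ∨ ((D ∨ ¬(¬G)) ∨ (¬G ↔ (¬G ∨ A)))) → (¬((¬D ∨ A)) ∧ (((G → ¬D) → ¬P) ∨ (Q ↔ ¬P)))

Q = False; G = False; P = False; M = False; A = False; D = True

  ((¬(¬P) ∨ (Q ↔ (A ∨ M))) ∨ ((D ∨ ¬(¬G)) ∨ (¬G ↔ (¬G ∨ A)))) → (¬((¬D ∨ A)) ∧ (((G → ¬D) → ¬P) ∨ (Q ↔ ¬P))) = True
    (¬(¬P) ∨ (Q ↔ (A ∨ M))) ∨ ((D ∨ ¬(¬G)) ∨ (¬G ↔ (¬G ∨ A))) = True
      ¬(¬P) ∨ (Q ↔ (A ∨ M)) = True
        ¬(¬P) = False
          ¬P = True
        Q ↔ (A ∨ M) = True
          A ∨ M = False
      (D ∨ ¬(¬G)) ∨ (¬G ↔ (¬G ∨ A)) = True
        D ∨ ¬(¬G) = True
          ¬(¬G) = False
            ¬G = True
        ¬G ↔ (¬G ∨ A) = True
          ¬G = True
          ¬G ∨ A = True
            ¬G = True
    ¬((¬D ∨ A)) ∧ (((G → ¬D) → ¬P) ∨ (Q ↔ ¬P)) = True
      ¬((¬D ∨ A)) = True
        ¬D ∨ A = False
          ¬D = False
      ((G → ¬D) → ¬P) ∨ (Q ↔ ¬P) = True
        (G → ¬D) → ¬P = True
          G → ¬D = True
            ¬D = False
          ¬P = True
        Q ↔ ¬P = False
          ¬P = True
The formula evaluates to True.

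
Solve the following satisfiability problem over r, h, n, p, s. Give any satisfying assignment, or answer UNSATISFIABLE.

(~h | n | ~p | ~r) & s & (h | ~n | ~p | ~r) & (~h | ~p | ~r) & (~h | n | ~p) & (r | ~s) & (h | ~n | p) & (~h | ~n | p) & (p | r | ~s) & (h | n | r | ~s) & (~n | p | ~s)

r = True, h = True, n = False, p = False, s = True

Unit clause (s) forces s = True.
In (r | ~s) only r is left, so r = True.
Set h = True.
  then (~h | ~p | ~r) forces p = False.
  then (~h | ~n | p) forces n = False.
All clauses satisfied.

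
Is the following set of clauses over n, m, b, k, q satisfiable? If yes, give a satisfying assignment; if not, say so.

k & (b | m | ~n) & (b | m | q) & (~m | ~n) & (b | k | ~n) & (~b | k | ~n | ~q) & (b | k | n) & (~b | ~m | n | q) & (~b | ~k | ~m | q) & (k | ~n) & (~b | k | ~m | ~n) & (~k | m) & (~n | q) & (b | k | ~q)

Unit clause (k) forces k = True.
In (~k | m) only m is left, so m = True.
In (~m | ~n) only ~n is left, so n = False.
Set b = True.
  then (~b | ~m | n | q) forces q = True.
All clauses satisfied.

n: False; m: True; b: True; k: True; q: True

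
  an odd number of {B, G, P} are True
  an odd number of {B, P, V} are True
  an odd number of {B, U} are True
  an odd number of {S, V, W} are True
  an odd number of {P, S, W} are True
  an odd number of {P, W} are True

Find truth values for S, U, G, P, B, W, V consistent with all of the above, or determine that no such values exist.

S: False; U: False; G: False; P: False; B: True; W: True; V: False

{B, G, P}: 1 true → odd ✓
{B, P, V}: 1 true → odd ✓
{B, U}: 1 true → odd ✓
{S, V, W}: 1 true → odd ✓
{P, S, W}: 1 true → odd ✓
{P, W}: 1 true → odd ✓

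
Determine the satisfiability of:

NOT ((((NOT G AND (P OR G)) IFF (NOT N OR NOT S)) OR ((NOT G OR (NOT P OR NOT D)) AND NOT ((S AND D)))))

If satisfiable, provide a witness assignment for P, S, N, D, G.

P = True, S = True, N = True, D = True, G = False

  NOT ((((NOT G AND (P OR G)) IFF (NOT N OR NOT S)) OR ((NOT G OR (NOT P OR NOT D)) AND NOT ((S AND D))))) = True
    ((NOT G AND (P OR G)) IFF (NOT N OR NOT S)) OR ((NOT G OR (NOT P OR NOT D)) AND NOT ((S AND D))) = False
      (NOT G AND (P OR G)) IFF (NOT N OR NOT S) = False
        NOT G AND (P OR G) = True
          NOT G = True
          P OR G = True
        NOT N OR NOT S = False
          NOT N = False
          NOT S = False
      (NOT G OR (NOT P OR NOT D)) AND NOT ((S AND D)) = False
        NOT G OR (NOT P OR NOT D) = True
          NOT G = True
          NOT P OR NOT D = False
            NOT P = False
            NOT D = False
        NOT ((S AND D)) = False
          S AND D = True
The formula evaluates to True.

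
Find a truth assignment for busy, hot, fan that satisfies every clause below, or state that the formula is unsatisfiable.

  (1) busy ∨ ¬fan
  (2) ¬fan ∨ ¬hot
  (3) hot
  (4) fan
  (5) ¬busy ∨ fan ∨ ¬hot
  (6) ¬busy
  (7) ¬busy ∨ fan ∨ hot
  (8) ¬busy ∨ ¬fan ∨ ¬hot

Unsatisfiable — no assignment works.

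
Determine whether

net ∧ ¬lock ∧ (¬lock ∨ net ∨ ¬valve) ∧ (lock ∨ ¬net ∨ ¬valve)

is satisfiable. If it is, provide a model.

Unit clause (net) forces net = True.
Unit clause (¬lock) forces lock = False.
In (lock ∨ ¬net ∨ ¬valve) only ¬valve is left, so valve = False.
Check each clause:
  (net): net holds.
  (¬lock): ¬lock holds.
  (¬lock ∨ net ∨ ¬valve): ¬lock holds.
  (lock ∨ ¬net ∨ ¬valve): ¬valve holds.
All clauses satisfied.

net: True, lock: False, valve: False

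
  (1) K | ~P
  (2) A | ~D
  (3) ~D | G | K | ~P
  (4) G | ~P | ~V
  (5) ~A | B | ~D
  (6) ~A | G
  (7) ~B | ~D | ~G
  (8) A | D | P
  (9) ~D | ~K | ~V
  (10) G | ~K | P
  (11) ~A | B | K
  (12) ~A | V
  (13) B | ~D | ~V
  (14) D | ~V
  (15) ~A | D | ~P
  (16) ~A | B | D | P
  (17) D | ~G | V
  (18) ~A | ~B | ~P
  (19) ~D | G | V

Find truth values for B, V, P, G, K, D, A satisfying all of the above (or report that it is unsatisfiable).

Set B = False.
Set V = False.
  then (~A | V) forces A = False.
  then (A | ~D) forces D = False.
  then (A | D | P) forces P = True.
  then (D | ~G | V) forces G = False.
  then (K | ~P) forces K = True.
All clauses satisfied.

B = False, V = False, P = True, G = False, K = True, D = False, A = False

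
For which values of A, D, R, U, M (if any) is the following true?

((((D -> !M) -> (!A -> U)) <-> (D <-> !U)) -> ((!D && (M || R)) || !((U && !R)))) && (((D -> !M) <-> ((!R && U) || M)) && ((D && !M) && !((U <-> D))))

Case D = True: the formula simplifies to (((!M -> (!A -> U)) <-> !U) -> !((U && !R))) && ((!M <-> ((!R && U) || M)) && (!M && !U)).
  U = True: the conjunct !U is False.
  U = False: simplifies to (!M <-> M) && !M.
    M = True: the conjunct !M <-> M becomes !True <-> True = False.
    M = False: the conjunct !M <-> M becomes !False <-> False = False.
Case D = False: the conjunct D is False.
Both cases fail — unsatisfiable.

The formula is unsatisfiable.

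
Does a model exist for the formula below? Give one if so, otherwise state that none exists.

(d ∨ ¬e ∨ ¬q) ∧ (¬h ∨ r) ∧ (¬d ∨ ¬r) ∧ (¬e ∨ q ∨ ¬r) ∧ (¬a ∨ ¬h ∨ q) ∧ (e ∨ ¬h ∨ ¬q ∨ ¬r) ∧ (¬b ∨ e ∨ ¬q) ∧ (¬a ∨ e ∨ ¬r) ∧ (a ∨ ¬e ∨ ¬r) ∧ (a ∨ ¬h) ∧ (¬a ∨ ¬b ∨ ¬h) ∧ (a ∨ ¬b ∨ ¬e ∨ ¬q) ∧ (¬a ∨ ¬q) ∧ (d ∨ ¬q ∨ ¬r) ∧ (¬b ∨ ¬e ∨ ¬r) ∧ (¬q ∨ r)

r = False, b = True, d = False, q = False, e = False, a = False, h = False

Set r = False.
  then (¬h ∨ r) forces h = False.
  then (¬q ∨ r) forces q = False.
Set b = True.
Set d = False.
Set e = False.
Set a = False.
All clauses satisfied.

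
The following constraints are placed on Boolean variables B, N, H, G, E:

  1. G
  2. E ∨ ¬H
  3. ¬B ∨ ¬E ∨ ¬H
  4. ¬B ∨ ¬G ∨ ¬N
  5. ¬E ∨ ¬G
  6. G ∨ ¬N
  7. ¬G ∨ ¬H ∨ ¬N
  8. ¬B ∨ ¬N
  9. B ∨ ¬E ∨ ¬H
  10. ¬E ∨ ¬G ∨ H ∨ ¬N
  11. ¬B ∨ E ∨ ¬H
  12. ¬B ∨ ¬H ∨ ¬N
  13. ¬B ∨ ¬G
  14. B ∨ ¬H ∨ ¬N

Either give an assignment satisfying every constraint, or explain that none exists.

B = False, N = False, H = False, G = True, E = False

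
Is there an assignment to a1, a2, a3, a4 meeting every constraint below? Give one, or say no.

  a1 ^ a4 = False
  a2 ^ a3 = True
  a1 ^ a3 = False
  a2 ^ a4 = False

Unsatisfiable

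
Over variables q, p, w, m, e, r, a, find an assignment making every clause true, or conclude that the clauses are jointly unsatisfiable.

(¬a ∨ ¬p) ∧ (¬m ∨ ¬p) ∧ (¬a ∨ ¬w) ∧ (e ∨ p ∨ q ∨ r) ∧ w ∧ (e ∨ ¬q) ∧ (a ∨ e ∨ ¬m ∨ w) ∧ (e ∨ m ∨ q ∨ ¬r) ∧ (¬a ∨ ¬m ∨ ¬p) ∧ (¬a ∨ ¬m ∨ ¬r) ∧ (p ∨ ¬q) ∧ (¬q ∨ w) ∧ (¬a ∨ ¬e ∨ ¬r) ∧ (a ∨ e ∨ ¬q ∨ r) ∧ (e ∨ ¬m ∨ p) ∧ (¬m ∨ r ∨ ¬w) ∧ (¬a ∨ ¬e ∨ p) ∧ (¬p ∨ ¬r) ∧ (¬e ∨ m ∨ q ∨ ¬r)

q = False, p = True, w = True, m = False, e = False, r = False, a = False

Unit clause (w) forces w = True.
In (¬a ∨ ¬w) only ¬a is left, so a = False.
Set q = False.
Set p = True.
  then (¬m ∨ ¬p) forces m = False.
  then (¬p ∨ ¬r) forces r = False.
Set e = False.
All clauses satisfied.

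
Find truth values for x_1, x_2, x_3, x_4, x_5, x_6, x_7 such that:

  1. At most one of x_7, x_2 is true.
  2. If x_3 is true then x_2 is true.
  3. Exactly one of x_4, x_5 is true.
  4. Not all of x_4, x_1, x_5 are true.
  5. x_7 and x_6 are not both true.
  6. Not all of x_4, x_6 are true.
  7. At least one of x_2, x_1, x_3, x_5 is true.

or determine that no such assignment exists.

x_1 = False, x_2 = True, x_3 = True, x_4 = False, x_5 = True, x_6 = False, x_7 = False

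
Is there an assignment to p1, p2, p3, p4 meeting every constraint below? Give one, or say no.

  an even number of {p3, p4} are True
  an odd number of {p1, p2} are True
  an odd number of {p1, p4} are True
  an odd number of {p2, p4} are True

Unsatisfiable — no assignment works.

Adding constraints 2, 3, 4 mod 2: every variable appears an even number of times on the left, so the left side is 0.
But the right sides sum to 1 (mod 2). 0 ≠ 1 — the system is inconsistent.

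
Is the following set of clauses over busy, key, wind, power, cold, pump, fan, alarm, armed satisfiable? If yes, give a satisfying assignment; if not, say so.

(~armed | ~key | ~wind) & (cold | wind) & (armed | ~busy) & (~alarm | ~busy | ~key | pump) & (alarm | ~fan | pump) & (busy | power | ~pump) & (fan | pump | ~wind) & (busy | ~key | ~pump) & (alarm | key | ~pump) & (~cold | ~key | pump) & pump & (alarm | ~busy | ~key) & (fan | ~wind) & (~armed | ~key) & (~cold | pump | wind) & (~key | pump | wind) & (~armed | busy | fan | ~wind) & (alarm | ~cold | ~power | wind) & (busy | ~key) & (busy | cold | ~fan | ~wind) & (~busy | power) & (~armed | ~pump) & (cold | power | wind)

Unit clause (pump) forces pump = True.
In (~armed | ~pump) only ~armed is left, so armed = False.
In (armed | ~busy) only ~busy is left, so busy = False.
In (busy | power | ~pump) only power is left, so power = True.
In (busy | ~key | ~pump) only ~key is left, so key = False.
In (alarm | key | ~pump) only alarm is left, so alarm = True.
Set wind = True.
  then (fan | ~wind) forces fan = True.
  then (busy | cold | ~fan | ~wind) forces cold = True.
All clauses satisfied.

busy=F, key=F, wind=T, power=T, cold=T, pump=T, fan=T, alarm=T, armed=F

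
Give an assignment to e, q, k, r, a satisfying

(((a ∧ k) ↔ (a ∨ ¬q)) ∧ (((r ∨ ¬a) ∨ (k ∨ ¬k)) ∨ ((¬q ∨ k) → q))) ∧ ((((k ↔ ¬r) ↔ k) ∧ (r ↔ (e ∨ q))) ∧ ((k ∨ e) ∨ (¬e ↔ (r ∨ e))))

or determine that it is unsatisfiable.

e=F, q=F, k=T, r=F, a=T

  ((a ∧ k) ↔ (a ∨ ¬q)) ∧ (((r ∨ ¬a) ∨ (k ∨ ¬k)) ∨ ((¬q ∨ k) → q)) = True
    (a ∧ k) ↔ (a ∨ ¬q) = True
      a ∧ k = True
      a ∨ ¬q = True
        ¬q = True
    ((r ∨ ¬a) ∨ (k ∨ ¬k)) ∨ ((¬q ∨ k) → q) = True
      (r ∨ ¬a) ∨ (k ∨ ¬k) = True
        r ∨ ¬a = False
          ¬a = False
        k ∨ ¬k = True
          ¬k = False
      (¬q ∨ k) → q = False
        ¬q ∨ k = True
          ¬q = True
  (((k ↔ ¬r) ↔ k) ∧ (r ↔ (e ∨ q))) ∧ ((k ∨ e) ∨ (¬e ↔ (r ∨ e))) = True
    ((k ↔ ¬r) ↔ k) ∧ (r ↔ (e ∨ q)) = True
      (k ↔ ¬r) ↔ k = True
        k ↔ ¬r = True
          ¬r = True
      r ↔ (e ∨ q) = True
        e ∨ q = False
    (k ∨ e) ∨ (¬e ↔ (r ∨ e)) = True
      k ∨ e = True
      ¬e ↔ (r ∨ e) = False
        ¬e = True
        r ∨ e = False
Both conjuncts True, so the formula holds.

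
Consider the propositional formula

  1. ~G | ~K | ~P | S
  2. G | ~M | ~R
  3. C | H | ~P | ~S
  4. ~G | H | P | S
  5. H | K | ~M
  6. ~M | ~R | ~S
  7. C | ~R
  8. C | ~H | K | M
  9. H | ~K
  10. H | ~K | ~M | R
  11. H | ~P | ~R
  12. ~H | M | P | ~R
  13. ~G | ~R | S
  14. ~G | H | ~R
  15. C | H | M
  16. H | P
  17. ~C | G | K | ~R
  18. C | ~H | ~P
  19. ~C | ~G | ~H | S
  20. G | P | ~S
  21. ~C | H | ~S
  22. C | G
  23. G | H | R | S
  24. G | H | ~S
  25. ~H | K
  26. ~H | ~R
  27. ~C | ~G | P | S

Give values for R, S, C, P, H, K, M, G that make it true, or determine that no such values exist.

Set R = False.
Set S = True.
Set C = True.
  then (~C | H | ~S) forces H = True.
  then (~H | K) forces K = True.
Set P = True.
Set M = True.
Set G = True.
All clauses satisfied.

R: False, S: True, C: True, P: True, H: True, K: True, M: True, G: True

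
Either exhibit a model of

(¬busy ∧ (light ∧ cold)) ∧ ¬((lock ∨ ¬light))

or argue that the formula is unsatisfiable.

busy=F; lock=F; light=T; cold=T

  ¬busy ∧ (light ∧ cold) = True
    ¬busy = True
    light ∧ cold = True
  ¬((lock ∨ ¬light)) = True
    lock ∨ ¬light = False
      ¬light = False
Both conjuncts True, so the formula holds.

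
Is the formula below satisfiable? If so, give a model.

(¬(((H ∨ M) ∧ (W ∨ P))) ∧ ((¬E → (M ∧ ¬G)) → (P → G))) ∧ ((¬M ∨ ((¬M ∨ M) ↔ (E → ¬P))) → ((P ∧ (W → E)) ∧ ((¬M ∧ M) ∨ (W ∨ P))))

H=F, E=F, P=T, G=F, M=F, W=F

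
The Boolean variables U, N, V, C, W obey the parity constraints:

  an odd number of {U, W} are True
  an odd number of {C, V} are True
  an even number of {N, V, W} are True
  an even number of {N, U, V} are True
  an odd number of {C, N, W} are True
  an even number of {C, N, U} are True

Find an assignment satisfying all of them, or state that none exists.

Unsatisfiable

Adding constraints 1, 3, 4 mod 2: every variable appears an even number of times on the left, so the left side is 0.
But the right sides sum to 1 (mod 2). 0 ≠ 1 — the system is inconsistent.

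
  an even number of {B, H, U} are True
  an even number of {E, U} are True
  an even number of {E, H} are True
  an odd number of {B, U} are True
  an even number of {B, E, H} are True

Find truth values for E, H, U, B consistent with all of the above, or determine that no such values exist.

E=T, H=T, U=T, B=F

{B, H, U}: 2 true → even ✓
{E, U}: 2 true → even ✓
{E, H}: 2 true → even ✓
{B, U}: 1 true → odd ✓
{B, E, H}: 2 true → even ✓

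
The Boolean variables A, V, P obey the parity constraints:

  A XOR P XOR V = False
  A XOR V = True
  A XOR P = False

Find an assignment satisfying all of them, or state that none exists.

A = True, V = False, P = True

A XOR P XOR V = T XOR T XOR F = False ✓
A XOR V = T XOR F = True ✓
A XOR P = T XOR T = False ✓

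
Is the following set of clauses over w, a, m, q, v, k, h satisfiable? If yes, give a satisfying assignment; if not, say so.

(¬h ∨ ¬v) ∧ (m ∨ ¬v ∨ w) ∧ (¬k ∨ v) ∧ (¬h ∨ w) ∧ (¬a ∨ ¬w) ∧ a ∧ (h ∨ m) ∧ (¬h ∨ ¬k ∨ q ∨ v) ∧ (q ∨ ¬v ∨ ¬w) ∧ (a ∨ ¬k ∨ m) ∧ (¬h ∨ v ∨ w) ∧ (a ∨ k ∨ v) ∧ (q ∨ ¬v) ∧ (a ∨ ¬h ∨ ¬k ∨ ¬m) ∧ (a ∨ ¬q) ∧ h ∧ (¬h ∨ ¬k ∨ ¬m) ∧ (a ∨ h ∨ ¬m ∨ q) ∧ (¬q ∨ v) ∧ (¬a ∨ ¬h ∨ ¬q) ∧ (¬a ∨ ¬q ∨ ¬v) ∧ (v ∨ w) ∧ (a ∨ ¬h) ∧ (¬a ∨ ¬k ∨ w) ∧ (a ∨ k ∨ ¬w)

Case w = True:
  (¬a ∨ ¬w) forces a = False.
  Clause (a) is falsified — contradiction.
Case w = False:
  (¬h ∨ w) forces h = False.
  Clause (h) is falsified — contradiction.
Both cases fail, so the formula is unsatisfiable.

The formula is unsatisfiable.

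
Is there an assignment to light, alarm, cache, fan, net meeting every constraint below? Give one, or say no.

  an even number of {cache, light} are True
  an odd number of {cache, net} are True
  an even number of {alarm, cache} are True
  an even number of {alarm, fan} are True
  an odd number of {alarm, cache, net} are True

light = False, alarm = False, cache = False, fan = False, net = True

{cache, light}: 0 true → even ✓
{cache, net}: 1 true → odd ✓
{alarm, cache}: 0 true → even ✓
{alarm, fan}: 0 true → even ✓
{alarm, cache, net}: 1 true → odd ✓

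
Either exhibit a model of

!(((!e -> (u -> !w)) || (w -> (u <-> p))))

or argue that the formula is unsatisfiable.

p: False, e: False, w: True, u: True

  !(((!e -> (u -> !w)) || (w -> (u <-> p)))) = True
    (!e -> (u -> !w)) || (w -> (u <-> p)) = False
      !e -> (u -> !w) = False
        !e = True
        u -> !w = False
          !w = False
      w -> (u <-> p) = False
        u <-> p = False
The formula evaluates to True.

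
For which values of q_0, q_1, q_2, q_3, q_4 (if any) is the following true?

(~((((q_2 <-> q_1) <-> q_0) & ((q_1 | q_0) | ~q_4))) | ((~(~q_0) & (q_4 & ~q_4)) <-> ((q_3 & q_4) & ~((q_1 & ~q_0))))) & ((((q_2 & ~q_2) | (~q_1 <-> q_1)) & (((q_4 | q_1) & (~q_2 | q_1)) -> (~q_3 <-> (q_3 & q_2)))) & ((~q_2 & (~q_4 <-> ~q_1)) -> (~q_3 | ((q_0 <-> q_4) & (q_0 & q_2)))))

The conjunct (q_2 & ~q_2) | (~q_1 <-> q_1) is unsatisfiable on its own:
  q_1=F, q_2=F: evaluates to False.
  q_1=F, q_2=T: evaluates to False.
  q_1=T, q_2=F: evaluates to False.
  q_1=T, q_2=T: evaluates to False.
So the whole conjunction is unsatisfiable.

Unsatisfiable — no assignment works.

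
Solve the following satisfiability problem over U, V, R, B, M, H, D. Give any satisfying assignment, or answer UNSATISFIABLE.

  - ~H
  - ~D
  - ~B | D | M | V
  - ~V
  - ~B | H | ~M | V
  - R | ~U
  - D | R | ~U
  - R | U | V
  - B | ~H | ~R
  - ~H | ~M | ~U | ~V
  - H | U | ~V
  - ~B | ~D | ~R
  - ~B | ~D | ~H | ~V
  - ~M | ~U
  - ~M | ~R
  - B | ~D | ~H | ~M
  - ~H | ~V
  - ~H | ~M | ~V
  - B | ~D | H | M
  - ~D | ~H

Unit clause (~H) forces H = False.
Unit clause (~D) forces D = False.
Unit clause (~V) forces V = False.
Set U = False.
  then (R | U | V) forces R = True.
  then (~M | ~R) forces M = False.
  then (~B | D | M | V) forces B = False.
All clauses satisfied.

U = False; V = False; R = True; B = False; M = False; H = False; D = False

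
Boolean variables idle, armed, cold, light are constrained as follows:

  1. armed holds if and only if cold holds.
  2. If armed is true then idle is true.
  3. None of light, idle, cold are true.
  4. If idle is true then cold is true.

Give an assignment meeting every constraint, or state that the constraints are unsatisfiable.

idle: False; armed: False; cold: False; light: False

  (1) armed=F, cold=F — same ✓
  (2) armed=F ⇒ idle: vacuous ✓
  (3) {light, idle, cold}: 0 true — none ✓
  (4) idle=F ⇒ cold: vacuous ✓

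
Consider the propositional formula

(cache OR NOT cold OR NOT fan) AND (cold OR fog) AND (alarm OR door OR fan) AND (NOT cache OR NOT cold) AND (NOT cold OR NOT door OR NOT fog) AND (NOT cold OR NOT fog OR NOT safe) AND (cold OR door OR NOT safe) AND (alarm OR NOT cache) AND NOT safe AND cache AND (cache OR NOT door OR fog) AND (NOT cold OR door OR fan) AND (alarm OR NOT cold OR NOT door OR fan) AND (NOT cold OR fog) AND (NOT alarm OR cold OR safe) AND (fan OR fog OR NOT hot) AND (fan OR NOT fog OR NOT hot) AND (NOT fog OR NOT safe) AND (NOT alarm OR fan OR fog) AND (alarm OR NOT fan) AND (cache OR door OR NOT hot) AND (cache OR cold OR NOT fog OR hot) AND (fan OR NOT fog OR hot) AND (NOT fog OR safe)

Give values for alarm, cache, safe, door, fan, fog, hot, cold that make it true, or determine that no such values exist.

The formula is unsatisfiable.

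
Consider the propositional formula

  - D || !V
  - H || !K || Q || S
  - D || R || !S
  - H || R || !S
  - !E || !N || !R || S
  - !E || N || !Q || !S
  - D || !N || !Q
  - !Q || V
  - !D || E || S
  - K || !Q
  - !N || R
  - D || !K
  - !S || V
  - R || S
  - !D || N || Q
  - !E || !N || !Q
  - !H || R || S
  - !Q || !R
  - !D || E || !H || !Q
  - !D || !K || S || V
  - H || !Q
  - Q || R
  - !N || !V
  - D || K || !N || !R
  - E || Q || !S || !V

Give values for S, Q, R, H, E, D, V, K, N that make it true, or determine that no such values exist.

S: False; Q: False; R: True; H: False; E: False; D: False; V: False; K: False; N: False

Set S = False.
  then (R || S) forces R = True.
  then (!Q || !R) forces Q = False.
Set H = False.
  then (H || !K || Q || S) forces K = False.
Set E = False.
  then (!D || E || S) forces D = False.
  then (D || K || !N || !R) forces N = False.
  then (D || !V) forces V = False.
All clauses satisfied.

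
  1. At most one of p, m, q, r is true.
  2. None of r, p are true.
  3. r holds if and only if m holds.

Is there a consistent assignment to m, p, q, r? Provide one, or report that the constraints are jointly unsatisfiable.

m=F, p=F, q=T, r=F

  (1) {p, m, q, r}: 1 true — at most one ✓
  (2) {r, p}: 0 true — none ✓
  (3) r=F, m=F — same ✓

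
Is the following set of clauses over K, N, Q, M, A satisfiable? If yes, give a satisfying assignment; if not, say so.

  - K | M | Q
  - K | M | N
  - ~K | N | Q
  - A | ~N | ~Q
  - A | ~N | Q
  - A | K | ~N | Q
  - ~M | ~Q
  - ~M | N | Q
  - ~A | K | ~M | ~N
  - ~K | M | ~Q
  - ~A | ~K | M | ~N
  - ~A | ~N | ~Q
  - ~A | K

Set K = True.
Try N = False:
  (~K | N | Q) forces Q = True.
  (~M | ~Q) forces M = False.
  clause (~K | M | ~Q) is falsified — backtrack.
So N = True.
Set Q = False.
  then (A | ~N | Q) forces A = True.
  then (~A | ~K | M | ~N) forces M = True.
All clauses satisfied.

K: True, N: True, Q: False, M: True, A: True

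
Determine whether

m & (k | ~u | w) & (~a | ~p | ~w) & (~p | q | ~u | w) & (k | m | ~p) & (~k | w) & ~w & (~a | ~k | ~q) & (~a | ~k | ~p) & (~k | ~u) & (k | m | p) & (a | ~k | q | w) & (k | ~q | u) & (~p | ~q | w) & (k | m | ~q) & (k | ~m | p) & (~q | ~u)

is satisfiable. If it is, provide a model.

a = True, m = True, w = False, u = False, q = False, p = True, k = False

Unit clause (m) forces m = True.
Unit clause (~w) forces w = False.
In (~k | w) only ~k is left, so k = False.
In (k | ~m | p) only p is left, so p = True.
In (k | ~u | w) only ~u is left, so u = False.
In (k | ~q | u) only ~q is left, so q = False.
Set a = True.
All clauses satisfied.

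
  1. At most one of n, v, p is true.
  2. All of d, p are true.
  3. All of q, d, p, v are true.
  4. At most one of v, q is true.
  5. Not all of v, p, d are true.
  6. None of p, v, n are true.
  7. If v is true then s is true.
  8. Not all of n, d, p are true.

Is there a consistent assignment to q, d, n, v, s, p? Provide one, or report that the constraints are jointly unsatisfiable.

Unsatisfiable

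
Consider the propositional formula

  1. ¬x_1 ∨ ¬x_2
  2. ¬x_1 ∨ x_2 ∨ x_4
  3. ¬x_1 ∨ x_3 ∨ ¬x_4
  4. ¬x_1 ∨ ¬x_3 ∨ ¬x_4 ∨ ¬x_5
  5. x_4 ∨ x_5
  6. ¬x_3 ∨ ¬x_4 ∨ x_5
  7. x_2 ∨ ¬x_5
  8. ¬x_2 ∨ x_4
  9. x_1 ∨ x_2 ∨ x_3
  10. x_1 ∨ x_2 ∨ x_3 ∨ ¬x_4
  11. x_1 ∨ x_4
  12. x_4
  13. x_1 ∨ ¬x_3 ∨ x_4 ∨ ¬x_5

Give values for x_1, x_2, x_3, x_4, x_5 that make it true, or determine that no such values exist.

Unit clause (x_4) forces x_4 = True.
Set x_1 = False.
Set x_2 = True.
Set x_3 = False.
Set x_5 = False.
All clauses satisfied.

x_1 = False, x_2 = True, x_3 = False, x_4 = True, x_5 = False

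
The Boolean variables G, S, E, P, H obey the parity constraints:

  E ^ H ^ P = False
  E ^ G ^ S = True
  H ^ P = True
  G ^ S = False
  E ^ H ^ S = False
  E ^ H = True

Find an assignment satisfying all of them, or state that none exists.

G = True, S = True, E = True, P = True, H = False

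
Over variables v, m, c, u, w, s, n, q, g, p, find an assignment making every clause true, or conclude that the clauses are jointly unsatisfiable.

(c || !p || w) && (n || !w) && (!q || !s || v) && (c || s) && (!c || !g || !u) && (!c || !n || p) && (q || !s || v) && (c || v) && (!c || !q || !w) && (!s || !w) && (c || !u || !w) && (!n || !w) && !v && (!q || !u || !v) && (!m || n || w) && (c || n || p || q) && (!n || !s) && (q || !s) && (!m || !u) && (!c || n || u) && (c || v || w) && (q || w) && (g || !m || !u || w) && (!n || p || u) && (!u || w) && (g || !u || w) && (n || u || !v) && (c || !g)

v = False, m = False, c = True, u = False, w = False, s = False, n = True, q = True, g = True, p = True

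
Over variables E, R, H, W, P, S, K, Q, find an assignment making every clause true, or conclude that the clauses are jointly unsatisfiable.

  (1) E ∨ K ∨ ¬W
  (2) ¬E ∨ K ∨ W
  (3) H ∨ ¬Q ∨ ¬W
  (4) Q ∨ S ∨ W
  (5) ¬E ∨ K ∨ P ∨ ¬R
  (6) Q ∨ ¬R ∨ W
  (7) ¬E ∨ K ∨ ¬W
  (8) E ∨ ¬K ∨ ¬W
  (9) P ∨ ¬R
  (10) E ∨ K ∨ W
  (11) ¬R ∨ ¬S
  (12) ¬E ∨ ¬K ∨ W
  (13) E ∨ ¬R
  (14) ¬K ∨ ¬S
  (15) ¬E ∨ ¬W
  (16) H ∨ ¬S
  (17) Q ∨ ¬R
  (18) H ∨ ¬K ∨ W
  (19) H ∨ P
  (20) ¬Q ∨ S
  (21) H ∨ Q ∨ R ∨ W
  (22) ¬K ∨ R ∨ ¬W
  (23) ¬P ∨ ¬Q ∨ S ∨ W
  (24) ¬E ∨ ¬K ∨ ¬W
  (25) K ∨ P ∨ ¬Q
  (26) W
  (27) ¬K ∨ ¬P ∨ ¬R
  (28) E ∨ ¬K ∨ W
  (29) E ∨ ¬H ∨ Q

Unsatisfiable — no assignment works.

Case W = True:
  (¬E ∨ ¬W) forces E = False.
  (E ∨ K ∨ ¬W) forces K = True.
  Clause (E ∨ ¬K ∨ ¬W) is falsified — contradiction.
Case W = False:
  Clause (W) is falsified — contradiction.
Both cases fail, so the formula is unsatisfiable.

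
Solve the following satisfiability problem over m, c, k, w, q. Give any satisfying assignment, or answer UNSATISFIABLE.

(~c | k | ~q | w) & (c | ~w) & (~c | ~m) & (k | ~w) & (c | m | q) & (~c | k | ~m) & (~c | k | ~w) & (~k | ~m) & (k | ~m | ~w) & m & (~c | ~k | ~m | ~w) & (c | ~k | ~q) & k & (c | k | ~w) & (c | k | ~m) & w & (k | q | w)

Unsatisfiable — no assignment works.

Case k = True:
  (~k | ~m) forces m = False.
  Clause (m) is falsified — contradiction.
Case k = False:
  Clause (k) is falsified — contradiction.
Both cases fail, so the formula is unsatisfiable.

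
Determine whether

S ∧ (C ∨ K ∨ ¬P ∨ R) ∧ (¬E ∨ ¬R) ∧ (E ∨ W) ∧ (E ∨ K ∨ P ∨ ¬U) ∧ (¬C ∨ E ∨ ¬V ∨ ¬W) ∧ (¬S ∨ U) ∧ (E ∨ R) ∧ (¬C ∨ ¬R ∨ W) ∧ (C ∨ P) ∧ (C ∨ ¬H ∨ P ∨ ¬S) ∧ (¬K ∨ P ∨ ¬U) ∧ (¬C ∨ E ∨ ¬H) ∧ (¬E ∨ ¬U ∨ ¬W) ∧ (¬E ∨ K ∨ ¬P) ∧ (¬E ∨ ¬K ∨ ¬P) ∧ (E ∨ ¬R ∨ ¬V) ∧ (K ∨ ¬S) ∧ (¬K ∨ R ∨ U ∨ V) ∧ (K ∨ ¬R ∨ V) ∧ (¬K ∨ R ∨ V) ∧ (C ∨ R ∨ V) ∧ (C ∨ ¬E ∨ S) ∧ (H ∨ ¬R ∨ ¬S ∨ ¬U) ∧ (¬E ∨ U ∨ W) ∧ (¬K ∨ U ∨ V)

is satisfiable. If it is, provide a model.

E = False, C = False, V = False, U = True, H = True, P = True, S = True, K = True, R = True, W = True

Unit clause (S) forces S = True.
In (¬S ∨ U) only U is left, so U = True.
In (K ∨ ¬S) only K is left, so K = True.
In (¬K ∨ P ∨ ¬U) only P is left, so P = True.
In (¬E ∨ ¬K ∨ ¬P) only ¬E is left, so E = False.
In (E ∨ W) only W is left, so W = True.
In (E ∨ R) only R is left, so R = True.
In (E ∨ ¬R ∨ ¬V) only ¬V is left, so V = False.
In (H ∨ ¬R ∨ ¬S ∨ ¬U) only H is left, so H = True.
In (¬C ∨ E ∨ ¬H) only ¬C is left, so C = False.
All clauses satisfied.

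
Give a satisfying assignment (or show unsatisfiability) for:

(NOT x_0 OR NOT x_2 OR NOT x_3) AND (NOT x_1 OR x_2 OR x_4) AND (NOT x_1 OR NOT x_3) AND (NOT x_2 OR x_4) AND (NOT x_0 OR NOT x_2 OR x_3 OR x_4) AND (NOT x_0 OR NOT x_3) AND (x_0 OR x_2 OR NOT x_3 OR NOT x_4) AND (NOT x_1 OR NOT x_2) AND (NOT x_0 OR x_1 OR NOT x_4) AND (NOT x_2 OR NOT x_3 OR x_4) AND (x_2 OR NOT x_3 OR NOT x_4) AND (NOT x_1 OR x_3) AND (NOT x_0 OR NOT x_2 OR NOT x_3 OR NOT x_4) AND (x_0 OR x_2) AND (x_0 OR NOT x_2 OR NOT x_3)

x_0: False, x_1: False, x_2: True, x_3: False, x_4: True

Set x_0 = False.
  then (x_0 OR x_2) forces x_2 = True.
  then (x_0 OR NOT x_2 OR NOT x_3) forces x_3 = False.
  then (NOT x_2 OR x_4) forces x_4 = True.
  then (NOT x_1 OR NOT x_2) forces x_1 = False.
All clauses satisfied.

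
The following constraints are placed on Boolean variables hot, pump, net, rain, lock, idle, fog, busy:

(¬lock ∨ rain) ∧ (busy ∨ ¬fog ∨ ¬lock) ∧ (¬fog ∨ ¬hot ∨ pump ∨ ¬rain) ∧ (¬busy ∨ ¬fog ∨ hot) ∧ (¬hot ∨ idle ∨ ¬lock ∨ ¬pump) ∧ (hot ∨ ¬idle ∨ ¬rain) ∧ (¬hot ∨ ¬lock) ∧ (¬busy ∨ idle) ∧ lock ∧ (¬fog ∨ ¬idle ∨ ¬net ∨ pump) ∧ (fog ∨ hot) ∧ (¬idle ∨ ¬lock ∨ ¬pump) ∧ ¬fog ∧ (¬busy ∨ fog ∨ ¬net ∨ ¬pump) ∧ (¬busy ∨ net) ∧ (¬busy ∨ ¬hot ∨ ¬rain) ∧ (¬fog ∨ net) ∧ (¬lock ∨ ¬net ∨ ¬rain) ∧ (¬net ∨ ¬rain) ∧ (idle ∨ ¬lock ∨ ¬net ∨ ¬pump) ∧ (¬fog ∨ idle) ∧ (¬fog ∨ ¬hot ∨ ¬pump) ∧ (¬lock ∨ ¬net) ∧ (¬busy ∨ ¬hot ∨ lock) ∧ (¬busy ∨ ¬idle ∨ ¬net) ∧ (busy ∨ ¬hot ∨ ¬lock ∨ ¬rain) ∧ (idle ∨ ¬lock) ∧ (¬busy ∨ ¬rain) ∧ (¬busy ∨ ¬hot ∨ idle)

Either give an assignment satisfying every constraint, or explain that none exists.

UNSATISFIABLE

Case lock = True:
  (¬lock ∨ rain) forces rain = True.
  (¬hot ∨ ¬lock) forces hot = False.
  (hot ∨ ¬idle ∨ ¬rain) forces idle = False.
  Clause (idle ∨ ¬lock) is falsified — contradiction.
Case lock = False:
  Clause (lock) is falsified — contradiction.
Both cases fail, so the formula is unsatisfiable.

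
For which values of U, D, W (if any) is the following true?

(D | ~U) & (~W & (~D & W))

UNSATISFIABLE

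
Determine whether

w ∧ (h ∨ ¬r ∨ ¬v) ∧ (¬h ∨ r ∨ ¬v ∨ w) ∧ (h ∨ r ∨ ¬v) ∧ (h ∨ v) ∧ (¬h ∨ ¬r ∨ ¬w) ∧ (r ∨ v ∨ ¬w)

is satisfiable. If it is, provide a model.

r=F, h=T, v=T, w=T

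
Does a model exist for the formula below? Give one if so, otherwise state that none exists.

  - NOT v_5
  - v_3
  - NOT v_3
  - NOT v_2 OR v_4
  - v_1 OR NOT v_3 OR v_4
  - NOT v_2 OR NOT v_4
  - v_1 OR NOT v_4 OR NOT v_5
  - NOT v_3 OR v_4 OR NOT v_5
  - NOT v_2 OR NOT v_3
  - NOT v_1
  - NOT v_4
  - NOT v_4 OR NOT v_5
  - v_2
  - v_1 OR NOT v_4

The formula is unsatisfiable.

Case v_3 = True:
  Clause (NOT v_3) is falsified — contradiction.
Case v_3 = False:
  Clause (v_3) is falsified — contradiction.
Both cases fail, so the formula is unsatisfiable.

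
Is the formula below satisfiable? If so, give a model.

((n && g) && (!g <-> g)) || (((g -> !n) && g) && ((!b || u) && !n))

n = False, u = True, b = False, g = True

  ((n && g) && (!g <-> g)) || (((g -> !n) && g) && ((!b || u) && !n)) = True
    (n && g) && (!g <-> g) = False
      n && g = False
      !g <-> g = False
        !g = False
    ((g -> !n) && g) && ((!b || u) && !n) = True
      (g -> !n) && g = True
        g -> !n = True
          !n = True
      (!b || u) && !n = True
        !b || u = True
          !b = True
        !n = True
The formula evaluates to True.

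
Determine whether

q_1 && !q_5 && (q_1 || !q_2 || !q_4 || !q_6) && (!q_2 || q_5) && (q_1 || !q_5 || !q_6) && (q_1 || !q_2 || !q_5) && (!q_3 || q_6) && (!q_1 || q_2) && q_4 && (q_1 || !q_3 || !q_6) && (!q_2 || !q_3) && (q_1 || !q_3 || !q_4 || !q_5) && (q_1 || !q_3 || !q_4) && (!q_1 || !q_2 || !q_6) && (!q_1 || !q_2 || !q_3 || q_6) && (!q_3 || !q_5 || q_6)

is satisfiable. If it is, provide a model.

Case q_1 = True:
  (!q_5) forces q_5 = False.
  (!q_2 || q_5) forces q_2 = False.
  Clause (!q_1 || q_2) is falsified — contradiction.
Case q_1 = False:
  Clause (q_1) is falsified — contradiction.
Both cases fail, so the formula is unsatisfiable.

No satisfying assignment exists.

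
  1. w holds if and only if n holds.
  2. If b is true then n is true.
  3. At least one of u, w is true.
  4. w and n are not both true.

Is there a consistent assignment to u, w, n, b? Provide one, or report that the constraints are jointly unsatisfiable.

u: True, w: False, n: False, b: False

  (1) w=F, n=F — same ✓
  (2) b=F ⇒ n: vacuous ✓
  (3) {u, w}: 1 true — at least one ✓
  (4) w=F, n=F — not both ✓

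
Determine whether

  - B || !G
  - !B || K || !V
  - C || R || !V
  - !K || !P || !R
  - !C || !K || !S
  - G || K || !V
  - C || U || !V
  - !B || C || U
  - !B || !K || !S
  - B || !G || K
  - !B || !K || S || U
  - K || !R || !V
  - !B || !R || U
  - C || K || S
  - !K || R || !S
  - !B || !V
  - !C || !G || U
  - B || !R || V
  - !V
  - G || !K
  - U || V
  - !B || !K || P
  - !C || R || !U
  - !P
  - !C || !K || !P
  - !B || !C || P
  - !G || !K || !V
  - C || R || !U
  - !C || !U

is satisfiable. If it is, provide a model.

B = True; K = False; G = True; C = False; P = False; U = True; R = True; V = False; S = True

Unit clause (!V) forces V = False.
In (U || V) only U is left, so U = True.
Unit clause (!P) forces P = False.
In (!C || !U) only !C is left, so C = False.
In (C || R || !U) only R is left, so R = True.
In (B || !R || V) only B is left, so B = True.
In (!B || !K || P) only !K is left, so K = False.
In (C || K || S) only S is left, so S = True.
Set G = True.
All clauses satisfied.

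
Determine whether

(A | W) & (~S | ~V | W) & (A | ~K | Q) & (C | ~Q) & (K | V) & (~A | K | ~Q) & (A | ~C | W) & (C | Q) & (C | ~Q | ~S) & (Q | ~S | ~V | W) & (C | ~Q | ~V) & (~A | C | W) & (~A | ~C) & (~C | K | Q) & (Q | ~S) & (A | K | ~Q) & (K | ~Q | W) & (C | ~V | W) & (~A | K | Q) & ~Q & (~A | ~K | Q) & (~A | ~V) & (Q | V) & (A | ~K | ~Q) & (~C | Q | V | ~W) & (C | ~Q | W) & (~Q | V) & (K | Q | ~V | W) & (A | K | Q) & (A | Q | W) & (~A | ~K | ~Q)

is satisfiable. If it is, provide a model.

Case Q = True:
  Clause (~Q) is falsified — contradiction.
Case Q = False:
  (C | Q) forces C = True.
  (~A | ~C) forces A = False.
  (A | W) forces W = True.
  (A | ~K | Q) forces K = False.
  Clause (~C | K | Q) is falsified — contradiction.
Both cases fail, so the formula is unsatisfiable.

Unsatisfiable — no assignment works.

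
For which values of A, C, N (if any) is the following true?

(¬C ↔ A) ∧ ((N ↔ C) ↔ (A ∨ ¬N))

A=T; C=F; N=F

  ¬C ↔ A = True
    ¬C = True
  (N ↔ C) ↔ (A ∨ ¬N) = True
    N ↔ C = True
    A ∨ ¬N = True
      ¬N = True
Both conjuncts True, so the formula holds.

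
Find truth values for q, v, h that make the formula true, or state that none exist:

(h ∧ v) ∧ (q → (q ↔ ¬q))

q: False, v: True, h: True

  h ∧ v = True
  q → (q ↔ ¬q) = True
    q ↔ ¬q = False
      ¬q = True
Both conjuncts True, so the formula holds.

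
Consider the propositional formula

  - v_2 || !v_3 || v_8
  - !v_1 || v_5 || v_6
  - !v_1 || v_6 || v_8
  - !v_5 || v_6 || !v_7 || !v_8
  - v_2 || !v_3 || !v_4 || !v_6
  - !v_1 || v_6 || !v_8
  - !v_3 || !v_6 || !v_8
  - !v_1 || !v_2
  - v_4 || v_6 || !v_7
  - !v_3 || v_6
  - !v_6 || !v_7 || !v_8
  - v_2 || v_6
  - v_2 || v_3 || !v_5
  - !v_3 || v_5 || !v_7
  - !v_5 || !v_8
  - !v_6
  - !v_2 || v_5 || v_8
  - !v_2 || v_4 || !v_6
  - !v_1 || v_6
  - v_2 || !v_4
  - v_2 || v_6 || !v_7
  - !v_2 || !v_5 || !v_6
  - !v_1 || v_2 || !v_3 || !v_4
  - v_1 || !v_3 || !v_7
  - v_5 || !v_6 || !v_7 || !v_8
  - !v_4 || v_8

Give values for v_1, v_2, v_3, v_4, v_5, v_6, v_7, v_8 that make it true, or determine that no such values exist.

v_1=F; v_2=T; v_3=F; v_4=T; v_5=F; v_6=F; v_7=F; v_8=T

Unit clause (!v_6) forces v_6 = False.
In (!v_1 || v_6) only !v_1 is left, so v_1 = False.
In (!v_3 || v_6) only !v_3 is left, so v_3 = False.
In (v_2 || v_6) only v_2 is left, so v_2 = True.
Set v_4 = True.
  then (!v_4 || v_8) forces v_8 = True.
  then (!v_5 || !v_8) forces v_5 = False.
Set v_7 = False.
All clauses satisfied.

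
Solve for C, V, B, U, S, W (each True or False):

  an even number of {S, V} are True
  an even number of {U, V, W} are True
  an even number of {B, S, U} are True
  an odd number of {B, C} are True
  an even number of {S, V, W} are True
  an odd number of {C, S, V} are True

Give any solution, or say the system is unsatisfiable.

C = True; V = False; B = False; U = False; S = False; W = False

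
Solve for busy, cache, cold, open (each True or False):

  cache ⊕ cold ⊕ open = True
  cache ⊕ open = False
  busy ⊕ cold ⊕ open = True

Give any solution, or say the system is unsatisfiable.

busy = True, cache = True, cold = True, open = True

cache ⊕ cold ⊕ open = T ⊕ T ⊕ T = True ✓
cache ⊕ open = T ⊕ T = False ✓
busy ⊕ cold ⊕ open = T ⊕ T ⊕ T = True ✓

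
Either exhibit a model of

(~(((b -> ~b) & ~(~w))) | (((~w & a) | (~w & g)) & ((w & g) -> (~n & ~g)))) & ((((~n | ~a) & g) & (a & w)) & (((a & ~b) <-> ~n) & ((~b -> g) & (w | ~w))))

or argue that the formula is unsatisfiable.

Case w = True: the formula simplifies to ~((b -> ~b)) & ((((~n | ~a) & g) & a) & (((a & ~b) <-> ~n) & (~b -> g))).
  b = True: simplifies to (((~n | ~a) & g) & a) & n.
    a = True: simplifies to (~n & g) & n.
      n = True: the conjunct ~n is False.
      n = False: the conjunct n is False.
    a = False: the conjunct a is False.
  b = False: the conjunct ~((b -> ~b)) becomes ~((False -> True)) = False.
Case w = False: the conjunct w is False.
Both cases fail — unsatisfiable.

Unsatisfiable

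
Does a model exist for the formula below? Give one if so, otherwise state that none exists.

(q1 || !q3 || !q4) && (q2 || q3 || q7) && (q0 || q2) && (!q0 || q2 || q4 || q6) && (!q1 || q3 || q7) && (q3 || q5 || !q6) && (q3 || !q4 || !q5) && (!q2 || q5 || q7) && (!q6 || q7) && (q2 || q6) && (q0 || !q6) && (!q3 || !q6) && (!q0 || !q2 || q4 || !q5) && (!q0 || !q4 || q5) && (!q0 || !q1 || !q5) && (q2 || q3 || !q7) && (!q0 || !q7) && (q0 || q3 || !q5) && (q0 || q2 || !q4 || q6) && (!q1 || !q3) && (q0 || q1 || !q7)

Set q0 = False.
  then (q0 || q2) forces q2 = True.
  then (q0 || !q6) forces q6 = False.
Set q1 = True.
  then (!q1 || !q3) forces q3 = False.
  then (!q1 || q3 || q7) forces q7 = True.
  then (q0 || q3 || !q5) forces q5 = False.
Set q4 = True.
All clauses satisfied.

q0=F, q1=T, q2=T, q3=F, q4=T, q5=F, q6=F, q7=T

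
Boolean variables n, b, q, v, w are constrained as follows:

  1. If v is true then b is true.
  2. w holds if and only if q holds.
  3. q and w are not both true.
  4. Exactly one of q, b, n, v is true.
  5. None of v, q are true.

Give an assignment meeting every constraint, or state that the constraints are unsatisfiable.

n = True; b = False; q = False; v = False; w = False

  (1) v=F ⇒ b: vacuous ✓
  (2) w=F, q=F — same ✓
  (3) q=F, w=F — not both ✓
  (4) {q, b, n, v}: 1 true — exactly one ✓
  (5) {v, q}: 0 true — none ✓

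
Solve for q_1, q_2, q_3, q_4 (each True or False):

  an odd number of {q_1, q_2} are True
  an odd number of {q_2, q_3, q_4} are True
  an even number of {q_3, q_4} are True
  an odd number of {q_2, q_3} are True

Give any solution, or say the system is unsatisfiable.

q_1 = False, q_2 = True, q_3 = False, q_4 = False

{q_1, q_2}: 1 true → odd ✓
{q_2, q_3, q_4}: 1 true → odd ✓
{q_3, q_4}: 0 true → even ✓
{q_2, q_3}: 1 true → odd ✓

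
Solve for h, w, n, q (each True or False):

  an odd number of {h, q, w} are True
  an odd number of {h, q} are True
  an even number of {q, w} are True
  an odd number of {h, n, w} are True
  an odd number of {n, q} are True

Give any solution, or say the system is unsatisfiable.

The formula is unsatisfiable.

Adding constraints 1, 4, 5 mod 2: every variable appears an even number of times on the left, so the left side is 0.
But the right sides sum to 1 (mod 2). 0 ≠ 1 — the system is inconsistent.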